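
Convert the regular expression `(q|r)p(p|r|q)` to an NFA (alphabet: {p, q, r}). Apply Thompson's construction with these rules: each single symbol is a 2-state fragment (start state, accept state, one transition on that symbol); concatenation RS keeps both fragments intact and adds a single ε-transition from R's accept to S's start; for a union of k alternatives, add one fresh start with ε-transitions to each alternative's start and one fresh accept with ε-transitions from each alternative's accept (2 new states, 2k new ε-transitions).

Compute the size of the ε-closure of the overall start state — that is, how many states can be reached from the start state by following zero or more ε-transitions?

3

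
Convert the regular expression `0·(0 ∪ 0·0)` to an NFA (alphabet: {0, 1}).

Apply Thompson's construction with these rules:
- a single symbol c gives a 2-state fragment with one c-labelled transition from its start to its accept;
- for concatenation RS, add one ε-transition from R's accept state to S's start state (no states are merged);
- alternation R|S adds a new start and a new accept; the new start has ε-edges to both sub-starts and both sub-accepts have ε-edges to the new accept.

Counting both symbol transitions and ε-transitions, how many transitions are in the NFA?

Building bottom-up:
Each of the 4 symbol leaves contributes 1 transition (1 symbol, 0 ε).
  0·0 = 3 transitions (2 symbol, 1 ε)
  0 ∪ 0·0 = 8 transitions (3 symbol, 5 ε)
  0·(0 ∪ 0·0) = 10 transitions (4 symbol, 6 ε)

10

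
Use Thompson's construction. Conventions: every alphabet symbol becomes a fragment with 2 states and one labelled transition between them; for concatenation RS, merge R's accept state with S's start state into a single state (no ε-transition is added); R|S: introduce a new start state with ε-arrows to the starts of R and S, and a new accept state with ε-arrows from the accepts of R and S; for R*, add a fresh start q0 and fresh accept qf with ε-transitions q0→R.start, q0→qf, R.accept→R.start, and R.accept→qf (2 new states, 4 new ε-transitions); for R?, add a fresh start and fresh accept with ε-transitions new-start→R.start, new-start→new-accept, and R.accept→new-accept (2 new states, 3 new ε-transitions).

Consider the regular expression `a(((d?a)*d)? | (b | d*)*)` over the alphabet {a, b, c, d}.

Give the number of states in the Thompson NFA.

23

Building bottom-up:
Each of the 6 symbol leaves contributes a 2-state fragment.
  d? = 4 states
  d?a = 5 states
  (d?a)* = 7 states
  (d?a)*d = 8 states
  ((d?a)*d)? = 10 states
  d* = 4 states
  b | d* = 8 states
  (b | d*)* = 10 states
  ((d?a)*d)? | (b | d*)* = 22 states
  a(((d?a)*d)? | (b | d*)*) = 23 states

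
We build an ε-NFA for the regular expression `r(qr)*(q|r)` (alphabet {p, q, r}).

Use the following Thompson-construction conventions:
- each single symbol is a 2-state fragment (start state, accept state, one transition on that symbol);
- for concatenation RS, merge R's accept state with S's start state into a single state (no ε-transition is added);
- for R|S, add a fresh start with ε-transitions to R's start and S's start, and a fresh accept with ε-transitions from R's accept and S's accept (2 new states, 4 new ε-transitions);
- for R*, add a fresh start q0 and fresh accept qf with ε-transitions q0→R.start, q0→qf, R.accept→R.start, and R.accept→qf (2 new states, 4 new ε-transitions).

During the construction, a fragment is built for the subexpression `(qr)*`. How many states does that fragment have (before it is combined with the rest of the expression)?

5

Fragment for `(qr)*`:
Each of the 2 symbol leaves contributes a 2-state fragment.
  qr = 3 states
  (qr)* = 5 states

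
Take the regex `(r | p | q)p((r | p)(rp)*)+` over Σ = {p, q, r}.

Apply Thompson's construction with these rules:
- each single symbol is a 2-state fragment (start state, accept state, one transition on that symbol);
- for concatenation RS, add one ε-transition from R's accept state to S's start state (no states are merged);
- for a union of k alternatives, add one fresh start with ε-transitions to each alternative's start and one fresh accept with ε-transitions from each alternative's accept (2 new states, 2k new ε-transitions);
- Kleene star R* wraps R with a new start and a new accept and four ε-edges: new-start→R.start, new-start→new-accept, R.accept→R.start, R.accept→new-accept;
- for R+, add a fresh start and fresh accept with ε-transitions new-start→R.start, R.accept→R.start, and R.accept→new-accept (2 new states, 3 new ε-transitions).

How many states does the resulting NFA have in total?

Bottom-up over the parse tree:
Each of the 8 symbol leaves contributes a 2-state fragment.
  r | p | q → 8 states
  r | p → 6 states
  rp → 4 states
  (rp)* → 6 states
  (r | p)(rp)* → 12 states
  ((r | p)(rp)*)+ → 14 states
  (r | p | q)p((r | p)(rp)*)+ → 24 states

24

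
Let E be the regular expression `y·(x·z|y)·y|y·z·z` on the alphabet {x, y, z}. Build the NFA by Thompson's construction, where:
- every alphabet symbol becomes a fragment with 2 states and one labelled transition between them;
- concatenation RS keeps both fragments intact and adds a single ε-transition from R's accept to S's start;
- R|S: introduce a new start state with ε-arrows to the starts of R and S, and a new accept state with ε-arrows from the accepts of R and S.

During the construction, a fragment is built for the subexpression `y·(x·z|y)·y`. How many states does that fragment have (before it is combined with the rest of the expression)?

Fragment for `y·(x·z|y)·y`:
Each of the 5 symbol leaves contributes a 2-state fragment.
  x·z = 4 states
  x·z|y = 8 states
  y·(x·z|y)·y = 12 states

12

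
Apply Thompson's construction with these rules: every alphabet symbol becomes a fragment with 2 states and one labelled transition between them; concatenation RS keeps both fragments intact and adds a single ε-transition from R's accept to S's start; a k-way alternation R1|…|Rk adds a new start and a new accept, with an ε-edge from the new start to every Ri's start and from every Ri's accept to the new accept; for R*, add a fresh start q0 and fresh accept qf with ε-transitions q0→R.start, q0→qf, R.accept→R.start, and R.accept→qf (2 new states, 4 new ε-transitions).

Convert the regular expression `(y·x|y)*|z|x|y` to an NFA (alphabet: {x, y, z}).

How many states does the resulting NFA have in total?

18

Per subexpression:
Each of the 6 symbol leaves contributes a 2-state fragment.
  y·x : 4 states
  y·x|y : 8 states
  (y·x|y)* : 10 states
  (y·x|y)*|z|x|y : 18 states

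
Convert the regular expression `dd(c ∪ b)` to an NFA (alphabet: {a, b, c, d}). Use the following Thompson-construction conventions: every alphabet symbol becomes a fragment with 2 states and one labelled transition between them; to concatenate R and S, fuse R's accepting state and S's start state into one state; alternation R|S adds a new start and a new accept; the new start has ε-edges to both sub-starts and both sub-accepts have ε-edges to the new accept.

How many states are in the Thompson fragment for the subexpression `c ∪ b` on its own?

6

Fragment for `c ∪ b`:
Each of the 2 symbol leaves contributes a 2-state fragment.
  c ∪ b — 6 states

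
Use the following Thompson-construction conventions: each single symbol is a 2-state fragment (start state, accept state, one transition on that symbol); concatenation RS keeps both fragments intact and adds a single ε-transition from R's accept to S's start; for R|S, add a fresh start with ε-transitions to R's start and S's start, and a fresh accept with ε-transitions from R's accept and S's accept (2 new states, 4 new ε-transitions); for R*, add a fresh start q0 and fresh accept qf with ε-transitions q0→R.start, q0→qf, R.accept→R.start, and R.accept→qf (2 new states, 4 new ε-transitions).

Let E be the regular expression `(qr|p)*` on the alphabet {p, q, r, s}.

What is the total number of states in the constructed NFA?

10

By structural recursion:
Each of the 3 symbol leaves contributes a 2-state fragment.
  qr : 4 states
  qr|p : 8 states
  (qr|p)* : 10 states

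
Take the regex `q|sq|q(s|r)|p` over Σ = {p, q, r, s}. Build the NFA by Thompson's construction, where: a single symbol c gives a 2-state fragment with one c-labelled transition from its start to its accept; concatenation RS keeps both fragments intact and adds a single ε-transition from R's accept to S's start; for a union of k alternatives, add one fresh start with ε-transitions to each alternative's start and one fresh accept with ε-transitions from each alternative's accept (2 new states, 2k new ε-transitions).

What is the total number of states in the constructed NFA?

Building bottom-up:
Each of the 7 symbol leaves contributes a 2-state fragment.
  sq — 4 states
  s|r — 6 states
  q(s|r) — 8 states
  q|sq|q(s|r)|p — 18 states

18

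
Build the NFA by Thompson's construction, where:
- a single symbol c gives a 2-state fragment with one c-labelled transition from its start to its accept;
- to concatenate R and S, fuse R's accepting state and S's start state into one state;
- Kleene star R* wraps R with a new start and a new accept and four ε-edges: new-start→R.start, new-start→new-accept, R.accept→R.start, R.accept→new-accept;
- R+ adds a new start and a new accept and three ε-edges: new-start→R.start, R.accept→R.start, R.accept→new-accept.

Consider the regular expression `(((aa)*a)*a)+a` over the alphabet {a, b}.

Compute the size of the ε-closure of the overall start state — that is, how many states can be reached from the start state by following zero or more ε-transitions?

6

Work bottom-up. For each fragment F, track |ε-closure(F.start)| and whether F's accept lies in that closure (i.e. whether F accepts ε). A single-symbol fragment has closure size 1 and does not accept ε.
  aa — same as the first factor's closure: |ε-closure| = 1
  (aa)* — |ε-closure| = 1 (new start) + 1 (body) + 1 (new accept) = 3
  (aa)*a — the left operand accepts ε, so the closure extends into the next operand (the shared merged state is already counted); |ε-closure| = 3 + (1−1) = 3
  ((aa)*a)* — |ε-closure| = 1 (new start) + 3 (body) + 1 (new accept) = 5
  ((aa)*a)*a — |ε-closure| = 5 + (1−1) = 5 (closure spills across the concat boundary because the left factor accepts ε)
  (((aa)*a)*a)+ — |ε-closure| = 1 + 5 = 6 (the body doesn't accept ε, so the new accept is not reached)
  (((aa)*a)*a)+a — |ε-closure| equals the left operand's closure size = 6 (its accept is not ε-reachable, so the closure stops there)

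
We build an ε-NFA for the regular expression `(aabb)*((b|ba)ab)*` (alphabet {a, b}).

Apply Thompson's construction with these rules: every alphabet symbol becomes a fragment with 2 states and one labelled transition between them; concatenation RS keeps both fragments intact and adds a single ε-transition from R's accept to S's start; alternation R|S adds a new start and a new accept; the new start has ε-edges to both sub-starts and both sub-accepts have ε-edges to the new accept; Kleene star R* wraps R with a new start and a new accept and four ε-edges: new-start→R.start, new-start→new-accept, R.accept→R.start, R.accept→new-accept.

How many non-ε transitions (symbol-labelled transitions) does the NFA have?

9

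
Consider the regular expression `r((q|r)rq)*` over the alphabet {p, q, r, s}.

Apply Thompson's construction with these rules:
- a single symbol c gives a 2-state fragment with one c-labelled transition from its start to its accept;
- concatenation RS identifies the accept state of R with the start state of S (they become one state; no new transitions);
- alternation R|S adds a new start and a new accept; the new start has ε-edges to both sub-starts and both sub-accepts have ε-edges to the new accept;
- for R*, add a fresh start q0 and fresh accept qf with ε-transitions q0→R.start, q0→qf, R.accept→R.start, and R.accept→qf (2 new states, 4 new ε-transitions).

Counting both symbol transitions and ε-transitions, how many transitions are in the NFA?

Recursing over subexpressions:
Each of the 5 symbol leaves contributes 1 transition (1 symbol, 0 ε).
  q|r : 6 transitions (2 symbol, 4 ε)
  (q|r)rq : 8 transitions (4 symbol, 4 ε)
  ((q|r)rq)* : 12 transitions (4 symbol, 8 ε)
  r((q|r)rq)* : 13 transitions (5 symbol, 8 ε)

13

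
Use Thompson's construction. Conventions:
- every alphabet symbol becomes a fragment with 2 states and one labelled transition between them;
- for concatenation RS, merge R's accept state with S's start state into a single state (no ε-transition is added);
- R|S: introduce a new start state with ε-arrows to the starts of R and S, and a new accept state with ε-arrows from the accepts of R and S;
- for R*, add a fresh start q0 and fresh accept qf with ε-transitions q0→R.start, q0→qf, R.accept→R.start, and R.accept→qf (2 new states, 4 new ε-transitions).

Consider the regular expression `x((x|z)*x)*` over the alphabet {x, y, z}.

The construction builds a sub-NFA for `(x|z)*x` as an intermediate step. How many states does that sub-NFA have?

9

Fragment for `(x|z)*x`:
Each of the 3 symbol leaves contributes a 2-state fragment.
  x|z — 6 states
  (x|z)* — 8 states
  (x|z)*x — 9 states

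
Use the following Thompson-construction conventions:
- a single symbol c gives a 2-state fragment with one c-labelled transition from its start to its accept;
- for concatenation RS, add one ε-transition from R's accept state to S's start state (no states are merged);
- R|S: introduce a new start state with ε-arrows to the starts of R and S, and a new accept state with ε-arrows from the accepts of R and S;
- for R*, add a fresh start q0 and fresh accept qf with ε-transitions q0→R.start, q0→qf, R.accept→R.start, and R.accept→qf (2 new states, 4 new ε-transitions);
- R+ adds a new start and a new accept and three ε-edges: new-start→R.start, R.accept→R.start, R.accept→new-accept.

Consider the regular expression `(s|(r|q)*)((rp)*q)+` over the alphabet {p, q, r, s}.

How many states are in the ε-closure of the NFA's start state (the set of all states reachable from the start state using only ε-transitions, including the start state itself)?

Work bottom-up. For each fragment F, track |ε-closure(F.start)| and whether F's accept lies in that closure (i.e. whether F accepts ε). A single-symbol fragment has closure size 1 and does not accept ε.
  r|q : |ε-closure| = 1 + 1 + 1 = 3 (the new accept is not ε-reachable since no branch accepts ε)
  (r|q)* : |ε-closure| = 1 (new start) + 3 (body) + 1 (new accept) = 5
  s|(r|q)* : |ε-closure| = 1 (new start) + (1 + 5) + 1 (new accept, since some branch ε-reaches its own accept) = 8
  rp : |ε-closure| equals the left operand's closure size = 1 (its accept is not ε-reachable, so the closure stops there)
  (rp)* : the star's fresh start ε-reaches both the body's start and the fresh accept: |ε-closure| = 2 + 1 = 3
  (rp)*q : the left operand accepts ε, so the closure extends into the next operand (via the concat ε-link); |ε-closure| = 3 + 1 = 4
  ((rp)*q)+ : new start ε-reaches only the body's start; the new accept needs a symbol first: |ε-closure| = 1 + 4 = 5
  (s|(r|q)*)((rp)*q)+ : the left operand accepts ε, so the closure extends into the next operand (via the concat ε-link); |ε-closure| = 8 + 5 = 13

13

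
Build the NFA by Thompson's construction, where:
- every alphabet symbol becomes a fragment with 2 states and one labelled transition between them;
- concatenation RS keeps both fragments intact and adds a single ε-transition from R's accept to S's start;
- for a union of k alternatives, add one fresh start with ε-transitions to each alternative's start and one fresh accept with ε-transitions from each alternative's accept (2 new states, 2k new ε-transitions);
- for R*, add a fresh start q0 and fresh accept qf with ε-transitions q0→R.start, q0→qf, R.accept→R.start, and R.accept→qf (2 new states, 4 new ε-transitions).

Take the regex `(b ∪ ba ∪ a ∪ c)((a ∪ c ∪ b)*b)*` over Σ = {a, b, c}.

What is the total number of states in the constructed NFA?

26

Recursing over subexpressions:
Each of the 9 symbol leaves contributes a 2-state fragment.
  ba — 4 states
  b ∪ ba ∪ a ∪ c — 12 states
  a ∪ c ∪ b — 8 states
  (a ∪ c ∪ b)* — 10 states
  (a ∪ c ∪ b)*b — 12 states
  ((a ∪ c ∪ b)*b)* — 14 states
  (b ∪ ba ∪ a ∪ c)((a ∪ c ∪ b)*b)* — 26 states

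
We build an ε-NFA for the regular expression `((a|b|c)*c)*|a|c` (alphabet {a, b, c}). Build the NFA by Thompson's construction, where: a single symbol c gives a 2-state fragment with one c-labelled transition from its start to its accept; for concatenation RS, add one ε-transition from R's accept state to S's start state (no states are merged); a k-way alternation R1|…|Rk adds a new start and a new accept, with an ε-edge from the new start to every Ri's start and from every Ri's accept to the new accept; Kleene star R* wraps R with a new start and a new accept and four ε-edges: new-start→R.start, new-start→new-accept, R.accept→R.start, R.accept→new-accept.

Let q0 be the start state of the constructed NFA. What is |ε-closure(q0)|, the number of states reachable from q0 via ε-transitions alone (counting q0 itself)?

13

Let C(F) = |ε-closure(F.start)| within fragment F, and note whether F accepts ε. Symbol fragments have C = 1 and do not accept ε. Then:
  a|b|c → new start ε-reaches every alternative's start; none of them accept ε, so the new accept is not reached: |closure| = 1 + 1 + 1 + 1 = 4
  (a|b|c)* → |closure| = 1 (new start) + 4 (body) + 1 (new accept) = 6
  (a|b|c)*c → |closure| = 6 + 1 = 7 (closure spills across the concat boundary because the left factor accepts ε)
  ((a|b|c)*c)* → |closure| = 1 (new start) + 7 (body) + 1 (new accept) = 9
  ((a|b|c)*c)*|a|c → |closure| = 1 (new start) + (9 + 1 + 1) + 1 (new accept, since some branch ε-reaches its own accept) = 13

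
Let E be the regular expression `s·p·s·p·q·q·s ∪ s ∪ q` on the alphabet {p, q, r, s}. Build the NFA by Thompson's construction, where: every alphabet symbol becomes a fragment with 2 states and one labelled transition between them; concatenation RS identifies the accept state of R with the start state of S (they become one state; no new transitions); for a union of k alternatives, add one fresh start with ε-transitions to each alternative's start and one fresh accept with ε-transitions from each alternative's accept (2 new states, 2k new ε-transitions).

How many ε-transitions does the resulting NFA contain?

6

Bottom-up over the parse tree:
Each of the 9 symbol leaves contributes 0 ε-transitions.
  s·p·s·p·q·q·s = 0 ε-transitions
  s·p·s·p·q·q·s ∪ s ∪ q = 6 ε-transitions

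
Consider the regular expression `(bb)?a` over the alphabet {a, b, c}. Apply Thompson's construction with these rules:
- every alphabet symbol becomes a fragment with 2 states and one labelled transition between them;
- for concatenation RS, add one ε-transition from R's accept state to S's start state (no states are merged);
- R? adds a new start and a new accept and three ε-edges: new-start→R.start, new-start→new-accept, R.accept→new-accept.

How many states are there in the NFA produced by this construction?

Building bottom-up:
Each of the 3 symbol leaves contributes a 2-state fragment.
  bb = 4 states
  (bb)? = 6 states
  (bb)?a = 8 states

8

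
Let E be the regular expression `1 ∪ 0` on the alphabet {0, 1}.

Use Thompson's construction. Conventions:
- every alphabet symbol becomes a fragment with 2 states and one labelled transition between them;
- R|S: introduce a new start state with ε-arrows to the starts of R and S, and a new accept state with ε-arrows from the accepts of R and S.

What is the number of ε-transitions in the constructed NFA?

Recursing over subexpressions:
Each of the 2 symbol leaves contributes 0 ε-transitions.
  1 ∪ 0 = 4 ε-transitions

4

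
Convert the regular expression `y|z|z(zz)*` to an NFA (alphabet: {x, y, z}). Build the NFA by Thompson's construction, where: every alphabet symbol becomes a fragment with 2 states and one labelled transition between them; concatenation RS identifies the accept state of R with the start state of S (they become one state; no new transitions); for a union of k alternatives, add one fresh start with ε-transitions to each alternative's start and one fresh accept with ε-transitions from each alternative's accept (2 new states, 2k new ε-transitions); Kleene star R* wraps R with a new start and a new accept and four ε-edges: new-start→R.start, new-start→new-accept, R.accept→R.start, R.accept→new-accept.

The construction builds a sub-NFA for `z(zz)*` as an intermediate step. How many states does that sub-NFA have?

6

Fragment for `z(zz)*`:
Each of the 3 symbol leaves contributes a 2-state fragment.
  zz : 3 states
  (zz)* : 5 states
  z(zz)* : 6 states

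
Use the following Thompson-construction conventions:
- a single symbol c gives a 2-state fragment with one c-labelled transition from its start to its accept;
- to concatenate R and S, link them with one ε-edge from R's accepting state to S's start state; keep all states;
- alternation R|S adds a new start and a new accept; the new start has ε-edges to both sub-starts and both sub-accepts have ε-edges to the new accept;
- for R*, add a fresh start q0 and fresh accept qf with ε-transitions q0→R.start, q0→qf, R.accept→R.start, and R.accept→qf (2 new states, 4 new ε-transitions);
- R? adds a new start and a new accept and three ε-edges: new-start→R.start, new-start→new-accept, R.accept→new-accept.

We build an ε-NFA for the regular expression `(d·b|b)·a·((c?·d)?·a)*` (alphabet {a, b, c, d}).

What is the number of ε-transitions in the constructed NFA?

19

Bottom-up over the parse tree:
Each of the 7 symbol leaves contributes 0 ε-transitions.
  d·b — 1 ε-transition
  d·b|b — 5 ε-transitions
  c? — 3 ε-transitions
  c?·d — 4 ε-transitions
  (c?·d)? — 7 ε-transitions
  (c?·d)?·a — 8 ε-transitions
  ((c?·d)?·a)* — 12 ε-transitions
  (d·b|b)·a·((c?·d)?·a)* — 19 ε-transitions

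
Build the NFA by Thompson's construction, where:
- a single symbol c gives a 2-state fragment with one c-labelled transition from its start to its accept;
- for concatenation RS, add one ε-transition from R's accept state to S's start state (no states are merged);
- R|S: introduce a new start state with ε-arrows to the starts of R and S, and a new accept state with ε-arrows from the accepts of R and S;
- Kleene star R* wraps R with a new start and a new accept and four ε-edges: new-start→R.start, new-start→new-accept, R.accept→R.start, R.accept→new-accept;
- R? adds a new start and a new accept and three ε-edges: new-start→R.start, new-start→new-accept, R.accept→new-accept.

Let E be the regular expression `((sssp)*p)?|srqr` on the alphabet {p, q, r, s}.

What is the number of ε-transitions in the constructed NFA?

Bottom-up over the parse tree:
Each of the 9 symbol leaves contributes 0 ε-transitions.
  sssp — 3 ε-transitions
  (sssp)* — 7 ε-transitions
  (sssp)*p — 8 ε-transitions
  ((sssp)*p)? — 11 ε-transitions
  srqr — 3 ε-transitions
  ((sssp)*p)?|srqr — 18 ε-transitions

18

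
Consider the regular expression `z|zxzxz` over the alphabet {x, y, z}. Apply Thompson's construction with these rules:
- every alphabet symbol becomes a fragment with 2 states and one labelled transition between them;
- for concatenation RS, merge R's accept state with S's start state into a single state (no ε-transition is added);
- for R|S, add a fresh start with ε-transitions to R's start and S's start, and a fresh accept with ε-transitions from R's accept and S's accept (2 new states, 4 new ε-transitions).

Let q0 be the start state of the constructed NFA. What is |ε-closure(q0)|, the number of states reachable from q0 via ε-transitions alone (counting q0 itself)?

3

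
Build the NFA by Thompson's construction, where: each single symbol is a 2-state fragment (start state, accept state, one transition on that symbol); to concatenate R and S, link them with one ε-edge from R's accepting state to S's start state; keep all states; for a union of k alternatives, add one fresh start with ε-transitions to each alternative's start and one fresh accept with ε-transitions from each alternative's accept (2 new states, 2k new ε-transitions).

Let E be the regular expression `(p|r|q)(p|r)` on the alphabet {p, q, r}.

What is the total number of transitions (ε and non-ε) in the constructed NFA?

16

Bottom-up over the parse tree:
Each of the 5 symbol leaves contributes 1 transition (1 symbol, 0 ε).
  p|r|q : 9 transitions (3 symbol, 6 ε)
  p|r : 6 transitions (2 symbol, 4 ε)
  (p|r|q)(p|r) : 16 transitions (5 symbol, 11 ε)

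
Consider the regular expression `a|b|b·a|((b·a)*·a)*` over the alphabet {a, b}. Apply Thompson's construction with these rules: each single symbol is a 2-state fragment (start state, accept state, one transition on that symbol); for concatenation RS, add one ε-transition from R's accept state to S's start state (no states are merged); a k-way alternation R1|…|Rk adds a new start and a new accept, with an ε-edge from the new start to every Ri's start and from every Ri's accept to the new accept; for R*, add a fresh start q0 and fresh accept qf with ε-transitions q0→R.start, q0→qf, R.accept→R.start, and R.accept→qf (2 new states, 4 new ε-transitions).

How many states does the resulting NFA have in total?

Bottom-up over the parse tree:
Each of the 7 symbol leaves contributes a 2-state fragment.
  b·a : 4 states
  b·a : 4 states
  (b·a)* : 6 states
  (b·a)*·a : 8 states
  ((b·a)*·a)* : 10 states
  a|b|b·a|((b·a)*·a)* : 20 states

20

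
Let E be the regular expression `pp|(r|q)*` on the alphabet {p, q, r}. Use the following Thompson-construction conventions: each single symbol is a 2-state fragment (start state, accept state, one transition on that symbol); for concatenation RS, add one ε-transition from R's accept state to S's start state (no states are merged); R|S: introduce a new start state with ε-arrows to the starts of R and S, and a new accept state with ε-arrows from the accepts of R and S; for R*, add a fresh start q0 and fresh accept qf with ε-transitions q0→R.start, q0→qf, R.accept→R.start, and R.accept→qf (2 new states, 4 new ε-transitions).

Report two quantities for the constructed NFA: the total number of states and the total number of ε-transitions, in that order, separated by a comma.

14, 13

Per subexpression:
Each of the 4 symbol leaves contributes 2 states and 0 ε-transitions.
  pp → 4 states, 1 ε-transition
  r|q → 6 states, 4 ε-transitions
  (r|q)* → 8 states, 8 ε-transitions
  pp|(r|q)* → 14 states, 13 ε-transitions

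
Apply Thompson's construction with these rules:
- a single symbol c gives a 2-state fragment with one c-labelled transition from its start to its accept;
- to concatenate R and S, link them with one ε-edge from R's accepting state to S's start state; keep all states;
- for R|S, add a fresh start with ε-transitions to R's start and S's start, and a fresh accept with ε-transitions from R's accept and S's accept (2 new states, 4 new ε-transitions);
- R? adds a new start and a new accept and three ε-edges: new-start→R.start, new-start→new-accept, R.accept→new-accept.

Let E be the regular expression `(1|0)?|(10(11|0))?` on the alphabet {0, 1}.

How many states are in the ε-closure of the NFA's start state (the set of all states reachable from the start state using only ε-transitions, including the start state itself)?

Let C(F) = |ε-closure(F.start)| within fragment F, and note whether F accepts ε. Symbol fragments have C = 1 and do not accept ε. Then:
  1|0 : |closure| = 1 + 1 + 1 = 3 (the new accept is not ε-reachable since no branch accepts ε)
  (1|0)? : new start has ε-edges to the inner start and to the new accept, so |closure| = 2 + 3 = 5
  11 : same as the first factor's closure: |closure| = 1
  11|0 : |closure| = 1 + 1 + 1 = 3 (the new accept is not ε-reachable since no branch accepts ε)
  10(11|0) : |closure| equals the left operand's closure size = 1 (its accept is not ε-reachable, so the closure stops there)
  (10(11|0))? : |closure| = 1 (new start) + 1 (body) + 1 (new accept, via ε) = 3
  (1|0)?|(10(11|0))? : new start ε-reaches every alternative's start; at least one alternative accepts ε, so the union's new accept is reached too: |closure| = 1 + 5 + 3 + 1 = 10

10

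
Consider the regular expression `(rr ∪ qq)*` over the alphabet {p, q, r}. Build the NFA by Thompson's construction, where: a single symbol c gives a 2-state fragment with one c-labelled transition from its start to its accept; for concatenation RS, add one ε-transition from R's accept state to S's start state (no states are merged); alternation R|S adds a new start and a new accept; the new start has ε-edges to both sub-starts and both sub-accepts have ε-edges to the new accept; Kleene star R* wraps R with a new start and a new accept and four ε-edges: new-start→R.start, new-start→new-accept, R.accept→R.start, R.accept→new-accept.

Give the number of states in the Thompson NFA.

Bottom-up over the parse tree:
Each of the 4 symbol leaves contributes a 2-state fragment.
  rr → 4 states
  qq → 4 states
  rr ∪ qq → 10 states
  (rr ∪ qq)* → 12 states

12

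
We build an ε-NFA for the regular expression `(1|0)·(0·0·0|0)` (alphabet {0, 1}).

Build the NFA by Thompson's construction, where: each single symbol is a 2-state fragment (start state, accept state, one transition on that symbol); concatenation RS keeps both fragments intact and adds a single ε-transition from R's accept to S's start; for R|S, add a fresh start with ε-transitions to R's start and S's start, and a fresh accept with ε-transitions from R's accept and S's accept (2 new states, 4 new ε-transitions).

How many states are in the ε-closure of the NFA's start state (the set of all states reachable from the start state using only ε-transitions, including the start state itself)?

Work bottom-up. For each fragment F, track |ε-closure(F.start)| and whether F's accept lies in that closure (i.e. whether F accepts ε). A single-symbol fragment has closure size 1 and does not accept ε.
  1|0 : |ε-closure| = 1 + 1 + 1 = 3 (the new accept is not ε-reachable since no branch accepts ε)
  0·0·0 : |ε-closure| equals the left operand's closure size = 1 (its accept is not ε-reachable, so the closure stops there)
  0·0·0|0 : |ε-closure| = 1 + 1 + 1 = 3 (the new accept is not ε-reachable since no branch accepts ε)
  (1|0)·(0·0·0|0) : same as the first factor's closure: |ε-closure| = 3

3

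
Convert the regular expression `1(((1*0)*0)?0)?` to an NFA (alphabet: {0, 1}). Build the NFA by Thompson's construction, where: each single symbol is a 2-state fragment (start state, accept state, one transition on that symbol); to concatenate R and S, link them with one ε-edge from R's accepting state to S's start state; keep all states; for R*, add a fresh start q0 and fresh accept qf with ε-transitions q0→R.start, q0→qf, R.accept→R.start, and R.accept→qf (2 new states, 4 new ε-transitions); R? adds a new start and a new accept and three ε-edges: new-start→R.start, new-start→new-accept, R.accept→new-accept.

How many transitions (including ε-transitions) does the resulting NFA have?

Bottom-up over the parse tree:
Each of the 5 symbol leaves contributes 1 transition (1 symbol, 0 ε).
  1* — 5 transitions (1 symbol, 4 ε)
  1*0 — 7 transitions (2 symbol, 5 ε)
  (1*0)* — 11 transitions (2 symbol, 9 ε)
  (1*0)*0 — 13 transitions (3 symbol, 10 ε)
  ((1*0)*0)? — 16 transitions (3 symbol, 13 ε)
  ((1*0)*0)?0 — 18 transitions (4 symbol, 14 ε)
  (((1*0)*0)?0)? — 21 transitions (4 symbol, 17 ε)
  1(((1*0)*0)?0)? — 23 transitions (5 symbol, 18 ε)

23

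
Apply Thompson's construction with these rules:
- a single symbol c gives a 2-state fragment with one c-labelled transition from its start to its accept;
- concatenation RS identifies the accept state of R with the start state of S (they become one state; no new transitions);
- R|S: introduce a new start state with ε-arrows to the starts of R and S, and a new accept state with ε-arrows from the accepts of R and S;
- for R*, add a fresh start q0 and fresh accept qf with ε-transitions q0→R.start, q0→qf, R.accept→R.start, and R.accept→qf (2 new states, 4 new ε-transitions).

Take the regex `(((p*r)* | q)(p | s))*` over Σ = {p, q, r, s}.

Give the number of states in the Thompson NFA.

Per subexpression:
Each of the 5 symbol leaves contributes a 2-state fragment.
  p* — 4 states
  p*r — 5 states
  (p*r)* — 7 states
  (p*r)* | q — 11 states
  p | s — 6 states
  ((p*r)* | q)(p | s) — 16 states
  (((p*r)* | q)(p | s))* — 18 states

18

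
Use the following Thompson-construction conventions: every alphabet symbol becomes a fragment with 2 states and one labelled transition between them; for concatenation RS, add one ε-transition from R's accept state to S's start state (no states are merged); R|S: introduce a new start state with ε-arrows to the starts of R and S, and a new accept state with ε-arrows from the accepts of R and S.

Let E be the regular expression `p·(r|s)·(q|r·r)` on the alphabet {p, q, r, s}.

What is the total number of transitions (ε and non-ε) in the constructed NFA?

Recursing over subexpressions:
Each of the 6 symbol leaves contributes 1 transition (1 symbol, 0 ε).
  r|s = 6 transitions (2 symbol, 4 ε)
  r·r = 3 transitions (2 symbol, 1 ε)
  q|r·r = 8 transitions (3 symbol, 5 ε)
  p·(r|s)·(q|r·r) = 17 transitions (6 symbol, 11 ε)

17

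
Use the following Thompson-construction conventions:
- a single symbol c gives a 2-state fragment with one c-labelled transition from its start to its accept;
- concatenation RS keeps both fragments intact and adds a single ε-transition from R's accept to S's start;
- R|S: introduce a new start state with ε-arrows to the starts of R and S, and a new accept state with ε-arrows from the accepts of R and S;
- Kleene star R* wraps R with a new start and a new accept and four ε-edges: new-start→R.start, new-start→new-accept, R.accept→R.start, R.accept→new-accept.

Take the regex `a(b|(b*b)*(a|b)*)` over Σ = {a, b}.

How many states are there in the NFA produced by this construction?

22

By structural recursion:
Each of the 6 symbol leaves contributes a 2-state fragment.
  b* = 4 states
  b*b = 6 states
  (b*b)* = 8 states
  a|b = 6 states
  (a|b)* = 8 states
  (b*b)*(a|b)* = 16 states
  b|(b*b)*(a|b)* = 20 states
  a(b|(b*b)*(a|b)*) = 22 states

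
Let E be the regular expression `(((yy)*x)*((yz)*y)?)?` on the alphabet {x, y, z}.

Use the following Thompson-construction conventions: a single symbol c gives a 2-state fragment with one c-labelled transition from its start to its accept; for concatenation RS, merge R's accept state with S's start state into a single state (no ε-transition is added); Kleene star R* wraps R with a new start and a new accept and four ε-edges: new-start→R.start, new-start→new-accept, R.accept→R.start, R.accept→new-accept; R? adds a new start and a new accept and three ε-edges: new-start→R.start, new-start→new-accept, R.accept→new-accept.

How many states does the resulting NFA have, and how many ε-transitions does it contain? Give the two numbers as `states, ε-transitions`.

17, 18

Recursing over subexpressions:
Each of the 6 symbol leaves contributes 2 states and 0 ε-transitions.
  yy : 3 states, 0 ε-transitions
  (yy)* : 5 states, 4 ε-transitions
  (yy)*x : 6 states, 4 ε-transitions
  ((yy)*x)* : 8 states, 8 ε-transitions
  yz : 3 states, 0 ε-transitions
  (yz)* : 5 states, 4 ε-transitions
  (yz)*y : 6 states, 4 ε-transitions
  ((yz)*y)? : 8 states, 7 ε-transitions
  ((yy)*x)*((yz)*y)? : 15 states, 15 ε-transitions
  (((yy)*x)*((yz)*y)?)? : 17 states, 18 ε-transitions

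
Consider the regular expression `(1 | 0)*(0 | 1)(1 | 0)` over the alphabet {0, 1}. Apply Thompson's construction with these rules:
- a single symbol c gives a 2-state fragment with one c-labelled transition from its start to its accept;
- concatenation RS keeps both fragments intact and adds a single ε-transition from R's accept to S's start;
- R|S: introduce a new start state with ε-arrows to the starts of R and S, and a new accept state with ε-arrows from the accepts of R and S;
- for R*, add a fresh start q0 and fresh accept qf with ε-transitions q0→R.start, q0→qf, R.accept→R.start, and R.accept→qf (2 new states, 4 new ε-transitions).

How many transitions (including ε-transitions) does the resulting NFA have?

24

Recursing over subexpressions:
Each of the 6 symbol leaves contributes 1 transition (1 symbol, 0 ε).
  1 | 0 — 6 transitions (2 symbol, 4 ε)
  (1 | 0)* — 10 transitions (2 symbol, 8 ε)
  0 | 1 — 6 transitions (2 symbol, 4 ε)
  1 | 0 — 6 transitions (2 symbol, 4 ε)
  (1 | 0)*(0 | 1)(1 | 0) — 24 transitions (6 symbol, 18 ε)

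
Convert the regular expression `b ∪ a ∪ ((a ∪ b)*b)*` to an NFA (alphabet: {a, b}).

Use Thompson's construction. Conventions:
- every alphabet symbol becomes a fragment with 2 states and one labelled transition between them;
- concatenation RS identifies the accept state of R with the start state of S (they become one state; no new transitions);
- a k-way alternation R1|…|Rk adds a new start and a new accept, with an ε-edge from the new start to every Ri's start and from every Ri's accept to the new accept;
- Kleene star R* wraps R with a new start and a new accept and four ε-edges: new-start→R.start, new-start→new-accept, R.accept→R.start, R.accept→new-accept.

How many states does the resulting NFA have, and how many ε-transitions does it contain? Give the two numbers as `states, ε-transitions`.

17, 18

By structural recursion:
Each of the 5 symbol leaves contributes 2 states and 0 ε-transitions.
  a ∪ b — 6 states, 4 ε-transitions
  (a ∪ b)* — 8 states, 8 ε-transitions
  (a ∪ b)*b — 9 states, 8 ε-transitions
  ((a ∪ b)*b)* — 11 states, 12 ε-transitions
  b ∪ a ∪ ((a ∪ b)*b)* — 17 states, 18 ε-transitions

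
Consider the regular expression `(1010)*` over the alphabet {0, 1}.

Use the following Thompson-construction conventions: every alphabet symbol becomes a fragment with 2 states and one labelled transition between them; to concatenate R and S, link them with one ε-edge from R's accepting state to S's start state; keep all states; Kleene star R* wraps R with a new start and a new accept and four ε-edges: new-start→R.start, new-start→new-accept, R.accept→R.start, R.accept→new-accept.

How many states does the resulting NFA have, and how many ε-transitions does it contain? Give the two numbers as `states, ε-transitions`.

10, 7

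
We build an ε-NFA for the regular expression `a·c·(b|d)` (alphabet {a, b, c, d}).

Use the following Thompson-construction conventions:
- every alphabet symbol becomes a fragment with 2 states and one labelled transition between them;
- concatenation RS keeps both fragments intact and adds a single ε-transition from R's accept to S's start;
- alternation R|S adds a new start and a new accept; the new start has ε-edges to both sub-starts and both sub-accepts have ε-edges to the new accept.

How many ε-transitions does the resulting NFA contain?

Recursing over subexpressions:
Each of the 4 symbol leaves contributes 0 ε-transitions.
  b|d = 4 ε-transitions
  a·c·(b|d) = 6 ε-transitions

6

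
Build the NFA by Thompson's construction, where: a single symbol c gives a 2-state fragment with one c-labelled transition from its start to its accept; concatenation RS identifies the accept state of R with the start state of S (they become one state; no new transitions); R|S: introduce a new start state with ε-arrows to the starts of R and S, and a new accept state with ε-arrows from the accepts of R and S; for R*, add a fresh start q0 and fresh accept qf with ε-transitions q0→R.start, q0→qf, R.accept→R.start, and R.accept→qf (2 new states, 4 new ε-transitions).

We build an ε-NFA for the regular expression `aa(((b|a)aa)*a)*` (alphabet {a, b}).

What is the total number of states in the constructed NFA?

15

Building bottom-up:
Each of the 7 symbol leaves contributes a 2-state fragment.
  b|a — 6 states
  (b|a)aa — 8 states
  ((b|a)aa)* — 10 states
  ((b|a)aa)*a — 11 states
  (((b|a)aa)*a)* — 13 states
  aa(((b|a)aa)*a)* — 15 states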